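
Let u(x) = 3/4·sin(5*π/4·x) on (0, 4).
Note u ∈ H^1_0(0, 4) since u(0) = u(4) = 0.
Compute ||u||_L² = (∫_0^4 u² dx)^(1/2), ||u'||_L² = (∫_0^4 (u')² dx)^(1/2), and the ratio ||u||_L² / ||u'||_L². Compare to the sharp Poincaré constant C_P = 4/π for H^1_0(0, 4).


||u||_L² / ||u'||_L² = 4/(5*π) < C_P = 4/π.

u(x) = 3/4·sin(5*π/4·x), so u'(x) = 15*π*cos(5*π*x/4)/16.
Writing u(x) = A·sin(kπx/L) with A = 3/4 and k = 5, use ∫_0^L sin²(kπx/L) dx = L/2 and ∫_0^L cos²(kπx/L) dx = L/2.
u² = 9/16·sin²(5*π/4·x) and (u')² = 225*π^2/256·cos²(5*π/4·x), and each of sin², cos² integrates to L/2 = 2 over (0, 4).
∫_0^4 u² dx = 9/8, so ||u||_L² = 3*sqrt(2)/4.
∫_0^4 (u')² dx = 225*π^2/128, so ||u'||_L² = 15*sqrt(2)*π/16.
Ratio ||u||_L² / ||u'||_L² = 4/(5*π).
Sharp Poincaré constant on H^1_0(0, 4) is C_P = L/π = 4/π, achieved by sin(π/4·x).
This is the k = 5 harmonic; the ratio L/(kπ) is strictly less than C_P = L/π, consistent with the sharp inequality ||u||_L² ≤ C_P ||u'||_L².


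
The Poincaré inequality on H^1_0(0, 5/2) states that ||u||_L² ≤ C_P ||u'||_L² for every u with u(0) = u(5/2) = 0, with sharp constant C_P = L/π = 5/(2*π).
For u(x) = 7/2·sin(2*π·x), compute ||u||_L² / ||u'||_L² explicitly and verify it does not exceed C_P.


||u||_L² / ||u'||_L² = 1/(2*π) < C_P = 5/(2*π).

u(x) = 7/2·sin(2*π·x), so u'(x) = 7*π*cos(2*π*x).
Writing u(x) = A·sin(kπx/L) with A = 7/2 and k = 5, use ∫_0^L sin²(kπx/L) dx = L/2 and ∫_0^L cos²(kπx/L) dx = L/2.
u² = 49/4·sin²(2*π·x) and (u')² = 49*π^2·cos²(2*π·x), and each of sin², cos² integrates to L/2 = 5/4 over (0, 5/2).
∫_0^5/2 u² dx = 245/16, so ||u||_L² = 7*sqrt(5)/4.
∫_0^5/2 (u')² dx = 245*π^2/4, so ||u'||_L² = 7*sqrt(5)*π/2.
Ratio ||u||_L² / ||u'||_L² = 1/(2*π).
Sharp Poincaré constant on H^1_0(0, 5/2) is C_P = L/π = 5/(2*π), achieved by sin(2*π/5·x).
This is the k = 5 harmonic; the ratio L/(kπ) is strictly less than C_P = L/π, consistent with the sharp inequality ||u||_L² ≤ C_P ||u'||_L².


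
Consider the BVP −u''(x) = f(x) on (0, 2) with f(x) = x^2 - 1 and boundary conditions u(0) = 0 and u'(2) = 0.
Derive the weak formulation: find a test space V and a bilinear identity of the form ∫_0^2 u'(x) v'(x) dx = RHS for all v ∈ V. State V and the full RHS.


V = {v ∈ H^1(0, 2) : v(0) = 0} (test functions vanish at x = 0 where u is specified); weak form: ∫_0^2 u'v' dx = ∫_0^2 (x^2 - 1) v dx for all v ∈ V.

Multiply both sides by a test function v and integrate from 0 to 2:
  ∫_0^2 −u''(x) v(x) dx = ∫_0^2 f(x) v(x) dx.
Integrate the LHS by parts once:
  ∫_0^2 −u'' v dx = −[u'(x) v(x)]_0^2 + ∫_0^2 u'(x) v'(x) dx.
Thus ∫_0^2 u'(x) v'(x) dx = ∫_0^2 f(x) v(x) dx + [u'(x) v(x)]_0^2.
Choose V so that boundary terms are either known or forced to vanish.
Mixed BC: u(0) = 0 (Dirichlet) and u'(2) = 0 (Neumann). Define V = {v ∈ H^1(0, 2) : v(0) = 0}. Then [u' v]_0^2 = u'(2)·v(2) − u'(0)·0 = 0.
Weak formulation: find u (satisfying any essential BC) such that ∫_0^2 u'(x) v'(x) dx = ∫_0^2 f v dx for all v ∈ V (Dirichlet at 0 absorbed into V; the Neumann datum at x = 2 is zero, so no boundary term remains).
Substituting f(x) = x^2 - 1, the right-hand side is ∫_0^2 (x^2 - 1) v dx.


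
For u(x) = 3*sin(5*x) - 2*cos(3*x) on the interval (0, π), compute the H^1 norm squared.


||u||_{H^1(0,π)}^2 = 137*π

u'(x) = 6*sin(3*x) + 15*cos(5*x).
Expand u² and (u')² and integrate term by term on (0, π), using: for integers n ≥ 1, ∫_0^π sin²(nx) dx = ∫_0^π cos²(nx) dx = π/2; for n ≠ n', ∫_0^π sin(nx)sin(n'x) dx = ∫_0^π cos(nx)cos(n'x) dx = 0; and by product-to-sum, ∫_0^π sin(nx)cos(n'x) dx = ½∫_0^π [sin((n+n')x) + sin((n−n')x)] dx, which is 0 when n+n' is even and 2n/(n²−n'²) when n+n' is odd (it need not vanish on (0, π)).
  u² squared terms: (-2)²·∫cos(3x)² dx = 4·π/2 = 2*π;  (3)²·∫sin(5x)² dx = 9·π/2 = 9*π/2.
  u² cross terms: 2·(-2)·(3)·∫cos(3x)·sin(5x) dx = -12·(0) = 0.
  So ∫_0^π u² dx = 2*π + 9*π/2 + 0 = 13*π/2.
  (u')² squared terms: (6)²·∫sin(3x)² dx = 36·π/2 = 18*π;  (15)²·∫cos(5x)² dx = 225·π/2 = 225*π/2.
  (u')² cross terms: 2·(6)·(15)·∫sin(3x)·cos(5x) dx = 180·(0) = 0.
  So ∫_0^π (u')² dx = 18*π + 225*π/2 + 0 = 261*π/2.
||u||_{H^1}^2 = (13*π/2) + (261*π/2) = 137*π.


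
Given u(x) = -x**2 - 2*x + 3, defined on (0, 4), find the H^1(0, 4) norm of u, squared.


||u||_{H^1}^2 = 7852/15

The H^1 norm (squared) on an interval (0, L) is
  ||u||_{H^1}^2 = ∫_0^L u(x)^2 dx + ∫_0^L u'(x)^2 dx.
Compute u'(x) = -2*x - 2.
Then u(x)^2 = x**4 + 4*x**3 - 2*x**2 - 12*x + 9 and u'(x)^2 = 4*x**2 + 8*x + 4.
Integrate each monomial from 0 to 4 using ∫_0^4 c·x^n dx = c·4^(n+1)/(n+1):
  ∫_0^4 u(x)^2 dx = ∫_0^4 (x^4 + 4*x^3 - 2*x^2 - 12*x + 9) dx. Term by term:
    ∫_0^4 x^4 dx = 1024/5;  ∫_0^4 4*x^3 dx = 256;  ∫_0^4 -2*x^2 dx = -128/3;
    ∫_0^4 -12*x dx = -96;  ∫_0^4 9 dx = 36.
  Sum: 1024/5 + 256 − 128/3 − 96 + 36 = 5372/15.
  ∫_0^4 u'(x)^2 dx = ∫_0^4 (4*x^2 + 8*x + 4) dx. Term by term:
    ∫_0^4 4*x^2 dx = 256/3;  ∫_0^4 8*x dx = 64;  ∫_0^4 4 dx = 16.
  Sum: 256/3 + 64 + 16 = 496/3.
Adding: ||u||_{H^1}^2 = 5372/15 + 496/3 = 7852/15.


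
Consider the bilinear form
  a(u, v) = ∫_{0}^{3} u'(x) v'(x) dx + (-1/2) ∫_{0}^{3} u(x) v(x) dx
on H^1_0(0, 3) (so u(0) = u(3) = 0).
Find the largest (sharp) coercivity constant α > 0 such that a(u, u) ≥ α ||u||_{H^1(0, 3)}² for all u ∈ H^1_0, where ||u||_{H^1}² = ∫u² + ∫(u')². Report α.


α = (-9/2 + π^2)/(9 + π^2)

Coercivity of a(·,·) on H^1_0(0, 3) means a(u, u) ≥ α ||u||_{H^1}² for every u ∈ H^1_0.
The interval has length L = 3, and Poincaré/coercivity depend only on L. Here a(u, u) = ∫(u')² + (-1/2)·∫u².
Here c = -1/2 < 0 with |c| < (π/L)² = π^2/9, so coercivity still holds. The condition a(u,u) ≥ α||u||_{H^1}² reads (1−α)∫(u')² ≥ (α−c)∫u². Any admissible α is ≤ 1 (rapidly oscillating u have ∫u²/∫(u')² → 0), and α = 1 would force 0 ≥ (1−c)∫u², impossible since c < 1; so 1−α > 0. By the sharp Poincaré inequality on H^1_0 of an interval of length L, ∫(u')² ≥ (π/L)²∫u² with equality for the first sine mode sin(π(x−x₀)/L) (x₀ the left endpoint), so the inequality holds for all u iff (1−α)(π/L)² ≥ α − c, i.e. α ≤ ((π/L)² + c)/((π/L)² + 1) = (1 + c(L/π)²)/(1 + (L/π)²). (Direct route, valid since c ≤ 0: Poincaré gives c∫u² ≥ c(L/π)²∫(u')², so a(u,u) ≥ (1 + c(L/π)²)∫(u')², while ||u||_{H^1}² ≤ (1 + (L/π)²)∫(u')²; dividing yields the same α.) With (π/L)² = π^2/9 and c = -1/2, the largest admissible constant is α = ((π/L)² + c)/((π/L)² + 1).
Simplifying, α = (-9/2 + π^2)/(9 + π^2).


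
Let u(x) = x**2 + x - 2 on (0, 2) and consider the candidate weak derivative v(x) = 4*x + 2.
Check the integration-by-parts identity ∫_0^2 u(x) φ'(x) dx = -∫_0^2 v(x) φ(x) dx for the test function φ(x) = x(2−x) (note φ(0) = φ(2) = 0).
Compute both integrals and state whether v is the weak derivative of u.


LHS = -4, RHS = -8. No, v is not the weak derivative of u.

u(x) = x**2 + x - 2, classical derivative u'(x) = 2*x + 1.
φ(x) = x(2−x), so φ'(x) = 2 - 2*x.
Note φ(0) = φ(2) = 0, so the boundary term u·φ vanishes.
LHS = ∫_0^2 u(x) φ'(x) dx = ∫_0^2 (-2*x^3 + 6*x - 4) dx. Term by term:
  ∫_0^2 -2*x^3 dx = -8;  ∫_0^2 6*x dx = 12;  ∫_0^2 -4 dx = -8.
Sum: -8 + 12 − 8 = -4.
So LHS = -4.
∫_0^2 v(x) φ(x) dx = ∫_0^2 (-4*x^3 + 6*x^2 + 4*x) dx. Term by term:
  ∫_0^2 -4*x^3 dx = -16;  ∫_0^2 6*x^2 dx = 16;  ∫_0^2 4*x dx = 8.
Sum: -16 + 16 + 8 = 8.
So RHS = -∫_0^2 v(x) φ(x) dx = -8.
LHS − RHS = 4 ≠ 0, so the identity fails.
(For a valid weak derivative the identity must hold for EVERY test function, in particular this one. The failure shows v is NOT the weak derivative of u.)
Correct weak derivative would be u'(x) = 2*x + 1.


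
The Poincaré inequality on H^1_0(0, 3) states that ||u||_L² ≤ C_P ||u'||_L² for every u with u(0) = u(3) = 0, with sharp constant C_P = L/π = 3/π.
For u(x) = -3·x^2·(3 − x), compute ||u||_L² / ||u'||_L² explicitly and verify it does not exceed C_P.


||u||_L² / ||u'||_L² = 3*sqrt(14)/14 < C_P = 3/π.

u(x) = -3·x^2·(3 − x), so u'(x) = 9*x*(x - 2).
u(x) = -3·x^2·(3 − x) vanishes at x = 0 and x = 3, so u ∈ H^1_0(0, 3). Differentiate via the product rule and integrate the resulting polynomials term by term.
  ∫_0^3 u² dx = ∫_0^3 (9*x^6 - 54*x^5 + 81*x^4) dx. Term by term:
    ∫_0^3 9*x^6 dx = 19683/7;  ∫_0^3 -54*x^5 dx = -6561;  ∫_0^3 81*x^4 dx = 19683/5.
  Sum: 19683/7 − 6561 + 19683/5 = 6561/35.
  ∫_0^3 (u')² dx = ∫_0^3 (81*x^4 - 324*x^3 + 324*x^2) dx. Term by term:
    ∫_0^3 81*x^4 dx = 19683/5;  ∫_0^3 -324*x^3 dx = -6561;  ∫_0^3 324*x^2 dx = 2916.
  Sum: 19683/5 − 6561 + 2916 = 1458/5.
∫_0^3 u² dx = 6561/35, so ||u||_L² = 81*sqrt(35)/35.
∫_0^3 (u')² dx = 1458/5, so ||u'||_L² = 27*sqrt(10)/5.
Ratio ||u||_L² / ||u'||_L² = 3*sqrt(14)/14.
Sharp Poincaré constant on H^1_0(0, 3) is C_P = L/π = 3/π, achieved by sin(π/3·x).
A polynomial bump cannot attain the sharp Poincaré constant (only the first sine eigenfunction does), so the ratio is strictly less than C_P, consistent with ||u||_L² ≤ C_P ||u'||_L².


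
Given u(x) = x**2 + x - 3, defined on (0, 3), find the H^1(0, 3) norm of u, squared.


||u||_{H^1}^2 = 1011/10

The H^1 norm (squared) on an interval (0, L) is
  ||u||_{H^1}^2 = ∫_0^L u(x)^2 dx + ∫_0^L u'(x)^2 dx.
Compute u'(x) = 2*x + 1.
Then u(x)^2 = x**4 + 2*x**3 - 5*x**2 - 6*x + 9 and u'(x)^2 = 4*x**2 + 4*x + 1.
Integrate each monomial from 0 to 3 using ∫_0^3 c·x^n dx = c·3^(n+1)/(n+1):
  ∫_0^3 u(x)^2 dx = ∫_0^3 (x^4 + 2*x^3 - 5*x^2 - 6*x + 9) dx. Term by term:
    ∫_0^3 x^4 dx = 243/5;  ∫_0^3 2*x^3 dx = 81/2;  ∫_0^3 -5*x^2 dx = -45;
    ∫_0^3 -6*x dx = -27;  ∫_0^3 9 dx = 27.
  Sum: 243/5 + 81/2 − 45 − 27 + 27 = 441/10.
  ∫_0^3 u'(x)^2 dx = ∫_0^3 (4*x^2 + 4*x + 1) dx. Term by term:
    ∫_0^3 4*x^2 dx = 36;  ∫_0^3 4*x dx = 18;  ∫_0^3 1 dx = 3.
  Sum: 36 + 18 + 3 = 57.
Adding: ||u||_{H^1}^2 = 441/10 + 57 = 1011/10.


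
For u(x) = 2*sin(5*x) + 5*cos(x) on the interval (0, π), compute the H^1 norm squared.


||u||_{H^1(0,π)}^2 = 77*π

u'(x) = -5*sin(x) + 10*cos(5*x).
Expand u² and (u')² and integrate term by term on (0, π), using: for integers n ≥ 1, ∫_0^π sin²(nx) dx = ∫_0^π cos²(nx) dx = π/2; for n ≠ n', ∫_0^π sin(nx)sin(n'x) dx = ∫_0^π cos(nx)cos(n'x) dx = 0; and by product-to-sum, ∫_0^π sin(nx)cos(n'x) dx = ½∫_0^π [sin((n+n')x) + sin((n−n')x)] dx, which is 0 when n+n' is even and 2n/(n²−n'²) when n+n' is odd (it need not vanish on (0, π)).
  u² squared terms: (2)²·∫sin(5x)² dx = 4·π/2 = 2*π;  (5)²·∫cos(x)² dx = 25·π/2 = 25*π/2.
  u² cross terms: 2·(2)·(5)·∫sin(5x)·cos(x) dx = 20·(0) = 0.
  So ∫_0^π u² dx = 2*π + 25*π/2 + 0 = 29*π/2.
  (u')² squared terms: (-5)²·∫sin(x)² dx = 25·π/2 = 25*π/2;  (10)²·∫cos(5x)² dx = 100·π/2 = 50*π.
  (u')² cross terms: 2·(-5)·(10)·∫sin(x)·cos(5x) dx = -100·(0) = 0.
  So ∫_0^π (u')² dx = 25*π/2 + 50*π + 0 = 125*π/2.
||u||_{H^1}^2 = (29*π/2) + (125*π/2) = 77*π.


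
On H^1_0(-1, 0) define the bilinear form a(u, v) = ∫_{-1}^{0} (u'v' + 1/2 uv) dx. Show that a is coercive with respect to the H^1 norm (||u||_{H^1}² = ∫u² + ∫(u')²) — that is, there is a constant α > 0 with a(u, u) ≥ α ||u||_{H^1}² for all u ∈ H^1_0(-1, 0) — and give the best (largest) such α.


α = (1/2 + π^2)/(1 + π^2)

Coercivity of a(·,·) on H^1_0(-1, 0) means a(u, u) ≥ α ||u||_{H^1}² for every u ∈ H^1_0.
The interval has length L = 1, and Poincaré/coercivity depend only on L. Here a(u, u) = ∫(u')² + (1/2)·∫u².
Here 0 < c = 1/2 < 1. The condition a(u,u) ≥ α||u||_{H^1}² reads (1−α)∫(u')² ≥ (α−c)∫u². Any admissible α is ≤ 1 (rapidly oscillating u have ∫u²/∫(u')² → 0), and α = 1 would force 0 ≥ (1−c)∫u², impossible since c < 1; so 1−α > 0. By the sharp Poincaré inequality on H^1_0 of an interval of length L, ∫(u')² ≥ (π/L)²∫u² with equality for the first sine mode sin(π(x−x₀)/L) (x₀ the left endpoint), so the inequality holds for all u iff (1−α)(π/L)² ≥ α − c, i.e. α ≤ ((π/L)² + c)/((π/L)² + 1) = (1 + c(L/π)²)/(1 + (L/π)²). With (π/L)² = π^2 and c = 1/2, the largest admissible constant is α = ((π/L)² + c)/((π/L)² + 1).
Simplifying, α = (1/2 + π^2)/(1 + π^2).


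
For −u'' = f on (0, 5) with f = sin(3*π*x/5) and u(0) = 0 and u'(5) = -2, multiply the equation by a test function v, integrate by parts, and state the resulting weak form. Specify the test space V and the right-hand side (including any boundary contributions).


V = {v ∈ H^1(0, 5) : v(0) = 0} (test functions vanish at x = 0 where u is specified); weak form: ∫_0^5 u'v' dx = ∫_0^5 (sin(3*π*x/5)) v dx − 2·v(5) for all v ∈ V.

Multiply both sides by a test function v and integrate from 0 to 5:
  ∫_0^5 −u''(x) v(x) dx = ∫_0^5 f(x) v(x) dx.
Integrate the LHS by parts once:
  ∫_0^5 −u'' v dx = −[u'(x) v(x)]_0^5 + ∫_0^5 u'(x) v'(x) dx.
Thus ∫_0^5 u'(x) v'(x) dx = ∫_0^5 f(x) v(x) dx + [u'(x) v(x)]_0^5.
Choose V so that boundary terms are either known or forced to vanish.
Mixed BC: u(0) = 0 (Dirichlet) and u'(5) = -2 (Neumann). Define V = {v ∈ H^1(0, 5) : v(0) = 0}. Then [u' v]_0^5 = u'(5)·v(5) − u'(0)·0 = − 2·v(5).
Weak formulation: find u (satisfying any essential BC) such that ∫_0^5 u'(x) v'(x) dx = ∫_0^5 f v dx − 2·v(5) for all v ∈ V (Dirichlet at 0 absorbed into V; Neumann datum at x = 5 contributes the boundary term).
Substituting f(x) = sin(3*π*x/5), the right-hand side is ∫_0^5 (sin(3*π*x/5)) v dx − 2·v(5).


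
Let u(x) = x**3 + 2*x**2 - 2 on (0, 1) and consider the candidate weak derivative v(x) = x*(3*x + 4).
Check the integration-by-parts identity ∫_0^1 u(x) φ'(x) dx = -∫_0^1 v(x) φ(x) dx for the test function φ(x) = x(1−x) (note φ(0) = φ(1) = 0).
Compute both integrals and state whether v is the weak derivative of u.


LHS = -29/60, RHS = -29/60. Yes, v = u' weakly.

u(x) = x**3 + 2*x**2 - 2, classical derivative u'(x) = 3*x**2 + 4*x.
φ(x) = x(1−x), so φ'(x) = 1 - 2*x.
Note φ(0) = φ(1) = 0, so the boundary term u·φ vanishes.
LHS = ∫_0^1 u(x) φ'(x) dx = ∫_0^1 (-2*x^4 - 3*x^3 + 2*x^2 + 4*x - 2) dx. Term by term:
  ∫_0^1 -2*x^4 dx = -2/5;  ∫_0^1 -3*x^3 dx = -3/4;  ∫_0^1 2*x^2 dx = 2/3;
  ∫_0^1 4*x dx = 2;  ∫_0^1 -2 dx = -2.
Sum: -2/5 − 3/4 + 2/3 + 2 − 2 = -29/60.
So LHS = -29/60.
∫_0^1 v(x) φ(x) dx = ∫_0^1 (-3*x^4 - x^3 + 4*x^2) dx. Term by term:
  ∫_0^1 -3*x^4 dx = -3/5;  ∫_0^1 -x^3 dx = -1/4;  ∫_0^1 4*x^2 dx = 4/3.
Sum: -3/5 − 1/4 + 4/3 = 29/60.
So RHS = -∫_0^1 v(x) φ(x) dx = -29/60.
LHS = RHS, so the identity holds for this test φ.
Moreover u is smooth here and v(x) = u'(x) = 3*x**2 + 4*x pointwise, so the identity holds for every test function. Hence v is the weak derivative of u.


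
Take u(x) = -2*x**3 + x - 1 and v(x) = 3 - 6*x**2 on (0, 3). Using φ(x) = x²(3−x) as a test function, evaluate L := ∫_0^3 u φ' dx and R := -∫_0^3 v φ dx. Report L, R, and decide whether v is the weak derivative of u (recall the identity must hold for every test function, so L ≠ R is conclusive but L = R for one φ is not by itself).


LHS = 2781/20, RHS = 2511/20. No, v is not the weak derivative of u.

u(x) = -2*x**3 + x - 1, classical derivative u'(x) = 1 - 6*x**2.
φ(x) = x²(3−x), so φ'(x) = 3*x*(2 - x).
Note φ(0) = φ(3) = 0, so the boundary term u·φ vanishes.
LHS = ∫_0^3 u(x) φ'(x) dx = ∫_0^3 (6*x^5 - 12*x^4 - 3*x^3 + 9*x^2 - 6*x) dx. Term by term:
  ∫_0^3 6*x^5 dx = 729;  ∫_0^3 -12*x^4 dx = -2916/5;  ∫_0^3 -3*x^3 dx = -243/4;
  ∫_0^3 9*x^2 dx = 81;  ∫_0^3 -6*x dx = -27.
Sum: 729 − 2916/5 − 243/4 + 81 − 27 = 2781/20.
So LHS = 2781/20.
∫_0^3 v(x) φ(x) dx = ∫_0^3 (6*x^5 - 18*x^4 - 3*x^3 + 9*x^2) dx. Term by term:
  ∫_0^3 6*x^5 dx = 729;  ∫_0^3 -18*x^4 dx = -4374/5;  ∫_0^3 -3*x^3 dx = -243/4;
  ∫_0^3 9*x^2 dx = 81.
Sum: 729 − 4374/5 − 243/4 + 81 = -2511/20.
So RHS = -∫_0^3 v(x) φ(x) dx = 2511/20.
LHS − RHS = 27/2 ≠ 0, so the identity fails.
(For a valid weak derivative the identity must hold for EVERY test function, in particular this one. The failure shows v is NOT the weak derivative of u.)
Correct weak derivative would be u'(x) = 1 - 6*x**2.


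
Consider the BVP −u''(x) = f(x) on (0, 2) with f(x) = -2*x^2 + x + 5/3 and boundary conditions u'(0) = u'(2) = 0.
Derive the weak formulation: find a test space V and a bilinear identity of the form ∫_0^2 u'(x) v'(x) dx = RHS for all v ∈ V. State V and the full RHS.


V = H^1(0, 2) (no boundary constraint on v; u is determined up to an additive constant); weak form: ∫_0^2 u'v' dx = ∫_0^2 (-2*x^2 + x + 5/3) v dx for all v ∈ V.

Multiply both sides by a test function v and integrate from 0 to 2:
  ∫_0^2 −u''(x) v(x) dx = ∫_0^2 f(x) v(x) dx.
Integrate the LHS by parts once:
  ∫_0^2 −u'' v dx = −[u'(x) v(x)]_0^2 + ∫_0^2 u'(x) v'(x) dx.
Thus ∫_0^2 u'(x) v'(x) dx = ∫_0^2 f(x) v(x) dx + [u'(x) v(x)]_0^2.
Choose V so that boundary terms are either known or forced to vanish.
u has homogeneous Neumann: u'(0) = u'(2) = 0. So [u' v]_0^2 = 0·v(2) − 0·v(0) = 0 for any v; take V = H^1(0, 2).
Weak formulation: find u (satisfying any essential BC) such that ∫_0^2 u'(x) v'(x) dx = ∫_0^2 f v dx for all v ∈ V (homogeneous Neumann, so boundary terms vanish).
Substituting f(x) = -2*x^2 + x + 5/3, the right-hand side is ∫_0^2 (-2*x^2 + x + 5/3) v dx.
Compatibility check (pure Neumann): taking v ≡ 1 ∈ V gives 0 = ∫_0^2 f dx + (0) − (0), i.e. ∫_0^2 f dx must equal u'(0) − u'(2) = 0. Indeed ∫_0^2 (-2*x^2 + x + 5/3) dx = 0, so the data are compatible. The solution is then unique only up to an additive constant (fix it e.g. by requiring ∫_0^2 u dx = 0).


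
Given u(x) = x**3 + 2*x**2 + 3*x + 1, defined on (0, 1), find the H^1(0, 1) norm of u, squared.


||u||_{H^1}^2 = 11503/210

The H^1 norm (squared) on an interval (0, L) is
  ||u||_{H^1}^2 = ∫_0^L u(x)^2 dx + ∫_0^L u'(x)^2 dx.
Compute u'(x) = 3*x**2 + 4*x + 3.
Then u(x)^2 = x**6 + 4*x**5 + 10*x**4 + 14*x**3 + 13*x**2 + 6*x + 1 and u'(x)^2 = 9*x**4 + 24*x**3 + 34*x**2 + 24*x + 9.
Integrate each monomial from 0 to 1 using ∫_0^1 c·x^n dx = c·1^(n+1)/(n+1):
  ∫_0^1 u(x)^2 dx = ∫_0^1 (x^6 + 4*x^5 + 10*x^4 + 14*x^3 + 13*x^2 + 6*x + 1) dx. Term by term:
    ∫_0^1 x^6 dx = 1/7;  ∫_0^1 4*x^5 dx = 2/3;  ∫_0^1 10*x^4 dx = 2;
    ∫_0^1 14*x^3 dx = 7/2;  ∫_0^1 13*x^2 dx = 13/3;  ∫_0^1 6*x dx = 3;
    ∫_0^1 1 dx = 1.
  Sum: 1/7 + 2/3 + 2 + 7/2 + 13/3 + 3 + 1 = 205/14.
  ∫_0^1 u'(x)^2 dx = ∫_0^1 (9*x^4 + 24*x^3 + 34*x^2 + 24*x + 9) dx. Term by term:
    ∫_0^1 9*x^4 dx = 9/5;  ∫_0^1 24*x^3 dx = 6;  ∫_0^1 34*x^2 dx = 34/3;
    ∫_0^1 24*x dx = 12;  ∫_0^1 9 dx = 9.
  Sum: 9/5 + 6 + 34/3 + 12 + 9 = 602/15.
Adding: ||u||_{H^1}^2 = 205/14 + 602/15 = 11503/210.


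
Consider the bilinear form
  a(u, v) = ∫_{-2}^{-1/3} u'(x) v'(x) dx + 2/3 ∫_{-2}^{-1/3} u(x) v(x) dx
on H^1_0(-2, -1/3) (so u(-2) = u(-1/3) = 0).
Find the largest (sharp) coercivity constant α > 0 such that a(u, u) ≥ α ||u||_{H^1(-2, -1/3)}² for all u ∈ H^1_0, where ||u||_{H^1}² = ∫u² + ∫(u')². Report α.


α = (50 + 27*π^2)/(3*(25 + 9*π^2))

Coercivity of a(·,·) on H^1_0(-2, -1/3) means a(u, u) ≥ α ||u||_{H^1}² for every u ∈ H^1_0.
The interval has length L = 5/3, and Poincaré/coercivity depend only on L. Here a(u, u) = ∫(u')² + (2/3)·∫u².
Here 0 < c = 2/3 < 1. The condition a(u,u) ≥ α||u||_{H^1}² reads (1−α)∫(u')² ≥ (α−c)∫u². Any admissible α is ≤ 1 (rapidly oscillating u have ∫u²/∫(u')² → 0), and α = 1 would force 0 ≥ (1−c)∫u², impossible since c < 1; so 1−α > 0. By the sharp Poincaré inequality on H^1_0 of an interval of length L, ∫(u')² ≥ (π/L)²∫u² with equality for the first sine mode sin(π(x−x₀)/L) (x₀ the left endpoint), so the inequality holds for all u iff (1−α)(π/L)² ≥ α − c, i.e. α ≤ ((π/L)² + c)/((π/L)² + 1) = (1 + c(L/π)²)/(1 + (L/π)²). With (π/L)² = 9*π^2/25 and c = 2/3, the largest admissible constant is α = ((π/L)² + c)/((π/L)² + 1).
Simplifying, α = (50 + 27*π^2)/(3*(25 + 9*π^2)).


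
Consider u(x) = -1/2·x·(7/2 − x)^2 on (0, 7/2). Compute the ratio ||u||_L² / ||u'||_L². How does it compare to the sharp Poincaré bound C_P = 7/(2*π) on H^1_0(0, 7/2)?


||u||_L² / ||u'||_L² = sqrt(14)/4 < C_P = 7/(2*π).

u(x) = -1/2·x·(7/2 − x)^2, so u'(x) = (7 - 6*x)*(2*x - 7)/8.
u(x) = -1/2·x·(7/2 − x)^2 vanishes at x = 0 and x = 7/2, so u ∈ H^1_0(0, 7/2). Differentiate via the product rule and integrate the resulting polynomials term by term.
  ∫_0^7/2 u² dx = ∫_0^7/2 (x^6/4 - 7*x^5/2 + 147*x^4/8 - 343*x^3/8 + 2401*x^2/64) dx. Term by term:
    ∫_0^7/2 x^6/4 dx = 117649/512;  ∫_0^7/2 -7*x^5/2 dx = -823543/768;  ∫_0^7/2 147*x^4/8 dx = 2470629/1280;
    ∫_0^7/2 -343*x^3/8 dx = -823543/512;  ∫_0^7/2 2401*x^2/64 dx = 823543/1536.
  Sum: 117649/512 − 823543/768 + 2470629/1280 − 823543/512 + 823543/1536 = 117649/7680.
  ∫_0^7/2 (u')² dx = ∫_0^7/2 (9*x^4/4 - 21*x^3 + 539*x^2/8 - 343*x/4 + 2401/64) dx. Term by term:
    ∫_0^7/2 9*x^4/4 dx = 151263/640;  ∫_0^7/2 -21*x^3 dx = -50421/64;  ∫_0^7/2 539*x^2/8 dx = 184877/192;
    ∫_0^7/2 -343*x/4 dx = -16807/32;  ∫_0^7/2 2401/64 dx = 16807/128.
  Sum: 151263/640 − 50421/64 + 184877/192 − 16807/32 + 16807/128 = 16807/960.
∫_0^7/2 u² dx = 117649/7680, so ||u||_L² = 343*sqrt(30)/480.
∫_0^7/2 (u')² dx = 16807/960, so ||u'||_L² = 49*sqrt(105)/120.
Ratio ||u||_L² / ||u'||_L² = sqrt(14)/4.
Sharp Poincaré constant on H^1_0(0, 7/2) is C_P = L/π = 7/(2*π), achieved by sin(2*π/7·x).
A polynomial bump cannot attain the sharp Poincaré constant (only the first sine eigenfunction does), so the ratio is strictly less than C_P, consistent with ||u||_L² ≤ C_P ||u'||_L².


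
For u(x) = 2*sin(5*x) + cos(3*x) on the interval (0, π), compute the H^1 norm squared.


||u||_{H^1(0,π)}^2 = 57*π

u'(x) = -3*sin(3*x) + 10*cos(5*x).
Expand u² and (u')² and integrate term by term on (0, π), using: for integers n ≥ 1, ∫_0^π sin²(nx) dx = ∫_0^π cos²(nx) dx = π/2; for n ≠ n', ∫_0^π sin(nx)sin(n'x) dx = ∫_0^π cos(nx)cos(n'x) dx = 0; and by product-to-sum, ∫_0^π sin(nx)cos(n'x) dx = ½∫_0^π [sin((n+n')x) + sin((n−n')x)] dx, which is 0 when n+n' is even and 2n/(n²−n'²) when n+n' is odd (it need not vanish on (0, π)).
  u² squared terms: (2)²·∫sin(5x)² dx = 4·π/2 = 2*π;  (1)²·∫cos(3x)² dx = 1·π/2 = π/2.
  u² cross terms: 2·(2)·(1)·∫sin(5x)·cos(3x) dx = 4·(0) = 0.
  So ∫_0^π u² dx = 2*π + π/2 + 0 = 5*π/2.
  (u')² squared terms: (-3)²·∫sin(3x)² dx = 9·π/2 = 9*π/2;  (10)²·∫cos(5x)² dx = 100·π/2 = 50*π.
  (u')² cross terms: 2·(-3)·(10)·∫sin(3x)·cos(5x) dx = -60·(0) = 0.
  So ∫_0^π (u')² dx = 9*π/2 + 50*π + 0 = 109*π/2.
||u||_{H^1}^2 = (5*π/2) + (109*π/2) = 57*π.


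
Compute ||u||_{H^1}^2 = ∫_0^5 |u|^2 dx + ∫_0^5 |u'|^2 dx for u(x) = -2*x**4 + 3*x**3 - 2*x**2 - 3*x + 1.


||u||_{H^1}^2 = 55973825/63

The H^1 norm (squared) on an interval (0, L) is
  ||u||_{H^1}^2 = ∫_0^L u(x)^2 dx + ∫_0^L u'(x)^2 dx.
Compute u'(x) = -8*x**3 + 9*x**2 - 4*x - 3.
Then u(x)^2 = 4*x**8 - 12*x**7 + 17*x**6 - 18*x**4 + 18*x**3 + 5*x**2 - 6*x + 1 and u'(x)^2 = 64*x**6 - 144*x**5 + 145*x**4 - 24*x**3 - 38*x**2 + 24*x + 9.
Integrate each monomial from 0 to 5 using ∫_0^5 c·x^n dx = c·5^(n+1)/(n+1):
  ∫_0^5 u(x)^2 dx = ∫_0^5 (4*x^8 - 12*x^7 + 17*x^6 - 18*x^4 + 18*x^3 + 5*x^2 - 6*x + 1) dx. Term by term:
    ∫_0^5 4*x^8 dx = 7812500/9;  ∫_0^5 -12*x^7 dx = -1171875/2;  ∫_0^5 17*x^6 dx = 1328125/7;
    ∫_0^5 -18*x^4 dx = -11250;  ∫_0^5 18*x^3 dx = 5625/2;  ∫_0^5 5*x^2 dx = 625/3;
    ∫_0^5 -6*x dx = -75;  ∫_0^5 1 dx = 5.
  Sum: 7812500/9 − 1171875/2 + 1328125/7 − 11250 + 5625/2 + 625/3 − 75 + 5 = 29203715/63.
  ∫_0^5 u'(x)^2 dx = ∫_0^5 (64*x^6 - 144*x^5 + 145*x^4 - 24*x^3 - 38*x^2 + 24*x + 9) dx. Term by term:
    ∫_0^5 64*x^6 dx = 5000000/7;  ∫_0^5 -144*x^5 dx = -375000;  ∫_0^5 145*x^4 dx = 90625;
    ∫_0^5 -24*x^3 dx = -3750;  ∫_0^5 -38*x^2 dx = -4750/3;  ∫_0^5 24*x dx = 300;
    ∫_0^5 9 dx = 45.
  Sum: 5000000/7 − 375000 + 90625 − 3750 − 4750/3 + 300 + 45 = 8923370/21.
Adding: ||u||_{H^1}^2 = 29203715/63 + 8923370/21 = 55973825/63.


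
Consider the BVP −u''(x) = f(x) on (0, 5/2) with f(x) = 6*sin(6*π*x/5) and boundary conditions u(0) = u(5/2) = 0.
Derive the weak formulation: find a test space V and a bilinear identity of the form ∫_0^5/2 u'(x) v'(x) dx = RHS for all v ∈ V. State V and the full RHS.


V = H^1_0(0, 5/2) (so v(0) = v(5/2) = 0); weak form: ∫_0^5/2 u'v' dx = ∫_0^5/2 (6*sin(6*π*x/5)) v dx for all v ∈ V.

Multiply both sides by a test function v and integrate from 0 to 5/2:
  ∫_0^5/2 −u''(x) v(x) dx = ∫_0^5/2 f(x) v(x) dx.
Integrate the LHS by parts once:
  ∫_0^5/2 −u'' v dx = −[u'(x) v(x)]_0^5/2 + ∫_0^5/2 u'(x) v'(x) dx.
Thus ∫_0^5/2 u'(x) v'(x) dx = ∫_0^5/2 f(x) v(x) dx + [u'(x) v(x)]_0^5/2.
Choose V so that boundary terms are either known or forced to vanish.
u is Dirichlet: u(0) = u(5/2) = 0. Let V = H^1_0(0, 5/2); then v(0) = v(5/2) = 0, and [u' v]_0^5/2 = 0.
Weak formulation: find u (satisfying any essential BC) such that ∫_0^5/2 u'(x) v'(x) dx = ∫_0^5/2 f v dx for all v ∈ V.
Substituting f(x) = 6*sin(6*π*x/5), the right-hand side is ∫_0^5/2 (6*sin(6*π*x/5)) v dx.


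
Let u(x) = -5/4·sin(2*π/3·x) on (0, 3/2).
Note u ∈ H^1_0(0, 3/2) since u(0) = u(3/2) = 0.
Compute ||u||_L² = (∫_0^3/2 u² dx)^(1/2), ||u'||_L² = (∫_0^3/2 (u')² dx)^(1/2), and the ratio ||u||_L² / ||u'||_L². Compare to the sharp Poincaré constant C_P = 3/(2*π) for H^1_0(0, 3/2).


||u||_L² / ||u'||_L² = 3/(2*π) = C_P.

u(x) = -5/4·sin(2*π/3·x), so u'(x) = -5*π*cos(2*π*x/3)/6.
Writing u(x) = A·sin(kπx/L) with A = -5/4 and k = 1, use ∫_0^L sin²(kπx/L) dx = L/2 and ∫_0^L cos²(kπx/L) dx = L/2.
u² = 25/16·sin²(2*π/3·x) and (u')² = 25*π^2/36·cos²(2*π/3·x), and each of sin², cos² integrates to L/2 = 3/4 over (0, 3/2).
∫_0^3/2 u² dx = 75/64, so ||u||_L² = 5*sqrt(3)/8.
∫_0^3/2 (u')² dx = 25*π^2/48, so ||u'||_L² = 5*sqrt(3)*π/12.
Ratio ||u||_L² / ||u'||_L² = 3/(2*π).
Sharp Poincaré constant on H^1_0(0, 3/2) is C_P = L/π = 3/(2*π), achieved by sin(2*π/3·x).
This is the k = 1 eigenfunction (up to amplitude), so the ratio equals the sharp Poincaré constant exactly.


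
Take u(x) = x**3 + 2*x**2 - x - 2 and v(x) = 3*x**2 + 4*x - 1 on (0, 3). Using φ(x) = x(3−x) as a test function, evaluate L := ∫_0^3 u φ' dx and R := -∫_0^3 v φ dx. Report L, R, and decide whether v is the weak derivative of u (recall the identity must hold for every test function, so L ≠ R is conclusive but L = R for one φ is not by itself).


LHS = -1179/20, RHS = -1179/20. Yes, v = u' weakly.

u(x) = x**3 + 2*x**2 - x - 2, classical derivative u'(x) = 3*x**2 + 4*x - 1.
φ(x) = x(3−x), so φ'(x) = 3 - 2*x.
Note φ(0) = φ(3) = 0, so the boundary term u·φ vanishes.
LHS = ∫_0^3 u(x) φ'(x) dx = ∫_0^3 (-2*x^4 - x^3 + 8*x^2 + x - 6) dx. Term by term:
  ∫_0^3 -2*x^4 dx = -486/5;  ∫_0^3 -x^3 dx = -81/4;  ∫_0^3 8*x^2 dx = 72;
  ∫_0^3 x dx = 9/2;  ∫_0^3 -6 dx = -18.
Sum: -486/5 − 81/4 + 72 + 9/2 − 18 = -1179/20.
So LHS = -1179/20.
∫_0^3 v(x) φ(x) dx = ∫_0^3 (-3*x^4 + 5*x^3 + 13*x^2 - 3*x) dx. Term by term:
  ∫_0^3 -3*x^4 dx = -729/5;  ∫_0^3 5*x^3 dx = 405/4;  ∫_0^3 13*x^2 dx = 117;
  ∫_0^3 -3*x dx = -27/2.
Sum: -729/5 + 405/4 + 117 − 27/2 = 1179/20.
So RHS = -∫_0^3 v(x) φ(x) dx = -1179/20.
LHS = RHS, so the identity holds for this test φ.
Moreover u is smooth here and v(x) = u'(x) = 3*x**2 + 4*x - 1 pointwise, so the identity holds for every test function. Hence v is the weak derivative of u.


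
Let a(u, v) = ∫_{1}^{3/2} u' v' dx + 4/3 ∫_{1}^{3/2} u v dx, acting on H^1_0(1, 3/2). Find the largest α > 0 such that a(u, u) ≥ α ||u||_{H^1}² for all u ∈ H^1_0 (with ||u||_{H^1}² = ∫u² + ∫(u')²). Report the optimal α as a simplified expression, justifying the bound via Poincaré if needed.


α = 1

Coercivity of a(·,·) on H^1_0(1, 3/2) means a(u, u) ≥ α ||u||_{H^1}² for every u ∈ H^1_0.
The interval has length L = 1/2, and Poincaré/coercivity depend only on L. Here a(u, u) = ∫(u')² + (4/3)·∫u².
Here c = 4/3 ≥ 1, so a(u,u) = ∫(u')² + c∫u² ≥ ∫(u')² + ∫u² = ||u||_{H^1}², i.e. α = 1 works. No larger α is possible: a(u,u) ≥ α||u||_{H^1}² means (1−α)∫(u')² ≥ (α−c)∫u², and for the modes u_n = sin(nπ(x−x₀)/L) (x₀ the left endpoint) one has ∫u_n²/∫(u_n')² = (L/(nπ))² → 0, so a(u_n,u_n)/||u_n||_{H^1}² → 1. Hence the optimal constant is α = 1.
Therefore α = 1.


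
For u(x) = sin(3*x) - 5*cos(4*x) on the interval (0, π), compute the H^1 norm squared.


||u||_{H^1(0,π)}^2 = 1020/7 + 435*π/2

u'(x) = 20*sin(4*x) + 3*cos(3*x).
Expand u² and (u')² and integrate term by term on (0, π), using: for integers n ≥ 1, ∫_0^π sin²(nx) dx = ∫_0^π cos²(nx) dx = π/2; for n ≠ n', ∫_0^π sin(nx)sin(n'x) dx = ∫_0^π cos(nx)cos(n'x) dx = 0; and by product-to-sum, ∫_0^π sin(nx)cos(n'x) dx = ½∫_0^π [sin((n+n')x) + sin((n−n')x)] dx, which is 0 when n+n' is even and 2n/(n²−n'²) when n+n' is odd (it need not vanish on (0, π)).
  u² squared terms: (-5)²·∫cos(4x)² dx = 25·π/2 = 25*π/2;  (1)²·∫sin(3x)² dx = 1·π/2 = π/2.
  u² cross terms: 2·(-5)·(1)·∫cos(4x)·sin(3x) dx = -10·(-6/7) = 60/7.
  So ∫_0^π u² dx = 25*π/2 + π/2 + 60/7 = 60/7 + 13*π.
  (u')² squared terms: (3)²·∫cos(3x)² dx = 9·π/2 = 9*π/2;  (20)²·∫sin(4x)² dx = 400·π/2 = 200*π.
  (u')² cross terms: 2·(3)·(20)·∫cos(3x)·sin(4x) dx = 120·(8/7) = 960/7.
  So ∫_0^π (u')² dx = 9*π/2 + 200*π + 960/7 = 960/7 + 409*π/2.
||u||_{H^1}^2 = (60/7 + 13*π) + (960/7 + 409*π/2) = 1020/7 + 435*π/2.


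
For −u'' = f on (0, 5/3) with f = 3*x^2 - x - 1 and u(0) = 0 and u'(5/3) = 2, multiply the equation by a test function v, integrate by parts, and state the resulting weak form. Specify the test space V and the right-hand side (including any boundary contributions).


V = {v ∈ H^1(0, 5/3) : v(0) = 0} (test functions vanish at x = 0 where u is specified); weak form: ∫_0^5/3 u'v' dx = ∫_0^5/3 (3*x^2 - x - 1) v dx + 2·v(5/3) for all v ∈ V.

Multiply both sides by a test function v and integrate from 0 to 5/3:
  ∫_0^5/3 −u''(x) v(x) dx = ∫_0^5/3 f(x) v(x) dx.
Integrate the LHS by parts once:
  ∫_0^5/3 −u'' v dx = −[u'(x) v(x)]_0^5/3 + ∫_0^5/3 u'(x) v'(x) dx.
Thus ∫_0^5/3 u'(x) v'(x) dx = ∫_0^5/3 f(x) v(x) dx + [u'(x) v(x)]_0^5/3.
Choose V so that boundary terms are either known or forced to vanish.
Mixed BC: u(0) = 0 (Dirichlet) and u'(5/3) = 2 (Neumann). Define V = {v ∈ H^1(0, 5/3) : v(0) = 0}. Then [u' v]_0^5/3 = u'(5/3)·v(5/3) − u'(0)·0 = 2·v(5/3).
Weak formulation: find u (satisfying any essential BC) such that ∫_0^5/3 u'(x) v'(x) dx = ∫_0^5/3 f v dx + 2·v(5/3) for all v ∈ V (Dirichlet at 0 absorbed into V; Neumann datum at x = 5/3 contributes the boundary term).
Substituting f(x) = 3*x^2 - x - 1, the right-hand side is ∫_0^5/3 (3*x^2 - x - 1) v dx + 2·v(5/3).


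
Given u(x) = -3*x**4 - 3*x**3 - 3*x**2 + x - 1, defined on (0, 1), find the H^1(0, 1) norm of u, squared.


||u||_{H^1}^2 = 57461/420

The H^1 norm (squared) on an interval (0, L) is
  ||u||_{H^1}^2 = ∫_0^L u(x)^2 dx + ∫_0^L u'(x)^2 dx.
Compute u'(x) = -12*x**3 - 9*x**2 - 6*x + 1.
Then u(x)^2 = 9*x**8 + 18*x**7 + 27*x**6 + 12*x**5 + 9*x**4 + 7*x**2 - 2*x + 1 and u'(x)^2 = 144*x**6 + 216*x**5 + 225*x**4 + 84*x**3 + 18*x**2 - 12*x + 1.
Integrate each monomial from 0 to 1 using ∫_0^1 c·x^n dx = c·1^(n+1)/(n+1):
  ∫_0^1 u(x)^2 dx = ∫_0^1 (9*x^8 + 18*x^7 + 27*x^6 + 12*x^5 + 9*x^4 + 7*x^2 - 2*x + 1) dx. Term by term:
    ∫_0^1 9*x^8 dx = 1;  ∫_0^1 18*x^7 dx = 9/4;  ∫_0^1 27*x^6 dx = 27/7;
    ∫_0^1 12*x^5 dx = 2;  ∫_0^1 9*x^4 dx = 9/5;  ∫_0^1 7*x^2 dx = 7/3;
    ∫_0^1 -2*x dx = -1;  ∫_0^1 1 dx = 1.
  Sum: 1 + 9/4 + 27/7 + 2 + 9/5 + 7/3 − 1 + 1 = 5561/420.
  ∫_0^1 u'(x)^2 dx = ∫_0^1 (144*x^6 + 216*x^5 + 225*x^4 + 84*x^3 + 18*x^2 - 12*x + 1) dx. Term by term:
    ∫_0^1 144*x^6 dx = 144/7;  ∫_0^1 216*x^5 dx = 36;  ∫_0^1 225*x^4 dx = 45;
    ∫_0^1 84*x^3 dx = 21;  ∫_0^1 18*x^2 dx = 6;  ∫_0^1 -12*x dx = -6;
    ∫_0^1 1 dx = 1.
  Sum: 144/7 + 36 + 45 + 21 + 6 − 6 + 1 = 865/7.
Adding: ||u||_{H^1}^2 = 5561/420 + 865/7 = 57461/420.


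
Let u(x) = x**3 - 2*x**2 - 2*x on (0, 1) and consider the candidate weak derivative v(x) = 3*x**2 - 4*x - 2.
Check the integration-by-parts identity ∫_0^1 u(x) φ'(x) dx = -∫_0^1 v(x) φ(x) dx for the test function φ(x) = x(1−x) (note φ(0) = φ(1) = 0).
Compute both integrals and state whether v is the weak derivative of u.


LHS = 31/60, RHS = 31/60. Yes, v = u' weakly.

u(x) = x**3 - 2*x**2 - 2*x, classical derivative u'(x) = 3*x**2 - 4*x - 2.
φ(x) = x(1−x), so φ'(x) = 1 - 2*x.
Note φ(0) = φ(1) = 0, so the boundary term u·φ vanishes.
LHS = ∫_0^1 u(x) φ'(x) dx = ∫_0^1 (-2*x^4 + 5*x^3 + 2*x^2 - 2*x) dx. Term by term:
  ∫_0^1 -2*x^4 dx = -2/5;  ∫_0^1 5*x^3 dx = 5/4;  ∫_0^1 2*x^2 dx = 2/3;
  ∫_0^1 -2*x dx = -1.
Sum: -2/5 + 5/4 + 2/3 − 1 = 31/60.
So LHS = 31/60.
∫_0^1 v(x) φ(x) dx = ∫_0^1 (-3*x^4 + 7*x^3 - 2*x^2 - 2*x) dx. Term by term:
  ∫_0^1 -3*x^4 dx = -3/5;  ∫_0^1 7*x^3 dx = 7/4;  ∫_0^1 -2*x^2 dx = -2/3;
  ∫_0^1 -2*x dx = -1.
Sum: -3/5 + 7/4 − 2/3 − 1 = -31/60.
So RHS = -∫_0^1 v(x) φ(x) dx = 31/60.
LHS = RHS, so the identity holds for this test φ.
Moreover u is smooth here and v(x) = u'(x) = 3*x**2 - 4*x - 2 pointwise, so the identity holds for every test function. Hence v is the weak derivative of u.


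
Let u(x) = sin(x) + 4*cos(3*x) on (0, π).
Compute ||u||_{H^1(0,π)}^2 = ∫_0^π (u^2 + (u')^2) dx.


||u||_{H^1(0,π)}^2 = 81*π

u'(x) = -12*sin(3*x) + cos(x).
Expand u² and (u')² and integrate term by term on (0, π), using: for integers n ≥ 1, ∫_0^π sin²(nx) dx = ∫_0^π cos²(nx) dx = π/2; for n ≠ n', ∫_0^π sin(nx)sin(n'x) dx = ∫_0^π cos(nx)cos(n'x) dx = 0; and by product-to-sum, ∫_0^π sin(nx)cos(n'x) dx = ½∫_0^π [sin((n+n')x) + sin((n−n')x)] dx, which is 0 when n+n' is even and 2n/(n²−n'²) when n+n' is odd (it need not vanish on (0, π)).
  u² squared terms: (4)²·∫cos(3x)² dx = 16·π/2 = 8*π;  (1)²·∫sin(x)² dx = 1·π/2 = π/2.
  u² cross terms: 2·(4)·(1)·∫cos(3x)·sin(x) dx = 8·(0) = 0.
  So ∫_0^π u² dx = 8*π + π/2 + 0 = 17*π/2.
  (u')² squared terms: (-12)²·∫sin(3x)² dx = 144·π/2 = 72*π;  (1)²·∫cos(x)² dx = 1·π/2 = π/2.
  (u')² cross terms: 2·(-12)·(1)·∫sin(3x)·cos(x) dx = -24·(0) = 0.
  So ∫_0^π (u')² dx = 72*π + π/2 + 0 = 145*π/2.
||u||_{H^1}^2 = (17*π/2) + (145*π/2) = 81*π.


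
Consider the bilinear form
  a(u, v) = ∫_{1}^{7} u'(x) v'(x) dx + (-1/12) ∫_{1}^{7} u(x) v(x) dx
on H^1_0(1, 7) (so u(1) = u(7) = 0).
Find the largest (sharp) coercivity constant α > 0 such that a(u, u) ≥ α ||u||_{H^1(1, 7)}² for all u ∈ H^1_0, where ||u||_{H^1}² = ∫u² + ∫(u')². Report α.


α = (-3 + π^2)/(π^2 + 36)

Coercivity of a(·,·) on H^1_0(1, 7) means a(u, u) ≥ α ||u||_{H^1}² for every u ∈ H^1_0.
The interval has length L = 6, and Poincaré/coercivity depend only on L. Here a(u, u) = ∫(u')² + (-1/12)·∫u².
Here c = -1/12 < 0 with |c| < (π/L)² = π^2/36, so coercivity still holds. The condition a(u,u) ≥ α||u||_{H^1}² reads (1−α)∫(u')² ≥ (α−c)∫u². Any admissible α is ≤ 1 (rapidly oscillating u have ∫u²/∫(u')² → 0), and α = 1 would force 0 ≥ (1−c)∫u², impossible since c < 1; so 1−α > 0. By the sharp Poincaré inequality on H^1_0 of an interval of length L, ∫(u')² ≥ (π/L)²∫u² with equality for the first sine mode sin(π(x−x₀)/L) (x₀ the left endpoint), so the inequality holds for all u iff (1−α)(π/L)² ≥ α − c, i.e. α ≤ ((π/L)² + c)/((π/L)² + 1) = (1 + c(L/π)²)/(1 + (L/π)²). (Direct route, valid since c ≤ 0: Poincaré gives c∫u² ≥ c(L/π)²∫(u')², so a(u,u) ≥ (1 + c(L/π)²)∫(u')², while ||u||_{H^1}² ≤ (1 + (L/π)²)∫(u')²; dividing yields the same α.) With (π/L)² = π^2/36 and c = -1/12, the largest admissible constant is α = ((π/L)² + c)/((π/L)² + 1).
Simplifying, α = (-3 + π^2)/(π^2 + 36).


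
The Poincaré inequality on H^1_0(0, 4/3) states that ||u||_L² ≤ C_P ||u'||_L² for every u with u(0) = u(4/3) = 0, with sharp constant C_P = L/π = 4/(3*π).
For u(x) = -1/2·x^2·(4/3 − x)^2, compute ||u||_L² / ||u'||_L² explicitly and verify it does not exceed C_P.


||u||_L² / ||u'||_L² = 2*sqrt(3)/9 < C_P = 4/(3*π).

u(x) = -1/2·x^2·(4/3 − x)^2, so u'(x) = 2*x*(-9*x^2 + 18*x - 8)/9.
u(x) = -1/2·x^2·(4/3 − x)^2 vanishes at x = 0 and x = 4/3, so u ∈ H^1_0(0, 4/3). Differentiate via the product rule and integrate the resulting polynomials term by term.
  ∫_0^4/3 u² dx = ∫_0^4/3 (x^8/4 - 4*x^7/3 + 8*x^6/3 - 64*x^5/27 + 64*x^4/81) dx. Term by term:
    ∫_0^4/3 x^8/4 dx = 65536/177147;  ∫_0^4/3 -4*x^7/3 dx = -32768/19683;  ∫_0^4/3 8*x^6/3 dx = 131072/45927;
    ∫_0^4/3 -64*x^5/27 dx = -131072/59049;  ∫_0^4/3 64*x^4/81 dx = 65536/98415.
  Sum: 65536/177147 − 32768/19683 + 131072/45927 − 131072/59049 + 65536/98415 = 32768/6200145.
  ∫_0^4/3 (u')² dx = ∫_0^4/3 (4*x^6 - 16*x^5 + 208*x^4/9 - 128*x^3/9 + 256*x^2/81) dx. Term by term:
    ∫_0^4/3 4*x^6 dx = 65536/15309;  ∫_0^4/3 -16*x^5 dx = -32768/2187;  ∫_0^4/3 208*x^4/9 dx = 212992/10935;
    ∫_0^4/3 -128*x^3/9 dx = -8192/729;  ∫_0^4/3 256*x^2/81 dx = 16384/6561.
  Sum: 65536/15309 − 32768/2187 + 212992/10935 − 8192/729 + 16384/6561 = 8192/229635.
∫_0^4/3 u² dx = 32768/6200145, so ||u||_L² = 128*sqrt(210)/25515.
∫_0^4/3 (u')² dx = 8192/229635, so ||u'||_L² = 64*sqrt(70)/2835.
Ratio ||u||_L² / ||u'||_L² = 2*sqrt(3)/9.
Sharp Poincaré constant on H^1_0(0, 4/3) is C_P = L/π = 4/(3*π), achieved by sin(3*π/4·x).
A polynomial bump cannot attain the sharp Poincaré constant (only the first sine eigenfunction does), so the ratio is strictly less than C_P, consistent with ||u||_L² ≤ C_P ||u'||_L².


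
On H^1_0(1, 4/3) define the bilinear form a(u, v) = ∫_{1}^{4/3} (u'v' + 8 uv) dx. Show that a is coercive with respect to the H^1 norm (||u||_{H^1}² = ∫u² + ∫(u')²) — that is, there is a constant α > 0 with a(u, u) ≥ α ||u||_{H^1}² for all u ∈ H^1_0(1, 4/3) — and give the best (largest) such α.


α = 1

Coercivity of a(·,·) on H^1_0(1, 4/3) means a(u, u) ≥ α ||u||_{H^1}² for every u ∈ H^1_0.
The interval has length L = 1/3, and Poincaré/coercivity depend only on L. Here a(u, u) = ∫(u')² + (8)·∫u².
Here c = 8 ≥ 1, so a(u,u) = ∫(u')² + c∫u² ≥ ∫(u')² + ∫u² = ||u||_{H^1}², i.e. α = 1 works. No larger α is possible: a(u,u) ≥ α||u||_{H^1}² means (1−α)∫(u')² ≥ (α−c)∫u², and for the modes u_n = sin(nπ(x−x₀)/L) (x₀ the left endpoint) one has ∫u_n²/∫(u_n')² = (L/(nπ))² → 0, so a(u_n,u_n)/||u_n||_{H^1}² → 1. Hence the optimal constant is α = 1.
Therefore α = 1.


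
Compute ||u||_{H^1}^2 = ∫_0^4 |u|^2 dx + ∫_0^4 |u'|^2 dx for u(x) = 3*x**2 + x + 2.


||u||_{H^1}^2 = 51308/15

The H^1 norm (squared) on an interval (0, L) is
  ||u||_{H^1}^2 = ∫_0^L u(x)^2 dx + ∫_0^L u'(x)^2 dx.
Compute u'(x) = 6*x + 1.
Then u(x)^2 = 9*x**4 + 6*x**3 + 13*x**2 + 4*x + 4 and u'(x)^2 = 36*x**2 + 12*x + 1.
Integrate each monomial from 0 to 4 using ∫_0^4 c·x^n dx = c·4^(n+1)/(n+1):
  ∫_0^4 u(x)^2 dx = ∫_0^4 (9*x^4 + 6*x^3 + 13*x^2 + 4*x + 4) dx. Term by term:
    ∫_0^4 9*x^4 dx = 9216/5;  ∫_0^4 6*x^3 dx = 384;  ∫_0^4 13*x^2 dx = 832/3;
    ∫_0^4 4*x dx = 32;  ∫_0^4 4 dx = 16.
  Sum: 9216/5 + 384 + 832/3 + 32 + 16 = 38288/15.
  ∫_0^4 u'(x)^2 dx = ∫_0^4 (36*x^2 + 12*x + 1) dx. Term by term:
    ∫_0^4 36*x^2 dx = 768;  ∫_0^4 12*x dx = 96;  ∫_0^4 1 dx = 4.
  Sum: 768 + 96 + 4 = 868.
Adding: ||u||_{H^1}^2 = 38288/15 + 868 = 51308/15.
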